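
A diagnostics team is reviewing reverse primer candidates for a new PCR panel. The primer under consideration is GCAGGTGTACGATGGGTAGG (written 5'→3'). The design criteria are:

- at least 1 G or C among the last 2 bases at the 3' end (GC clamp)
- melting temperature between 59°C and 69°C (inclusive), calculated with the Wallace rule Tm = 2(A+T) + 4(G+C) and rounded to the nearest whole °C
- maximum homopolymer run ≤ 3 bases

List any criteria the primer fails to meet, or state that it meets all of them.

Meets all criteria.

Base counts: A=4, T=4, G=10, C=2 (length 20).
GC clamp: 3' end GG has 2 G/C ✓
Tm: Tm = 2·8 + 4·12 = 64°C ✓
homopolymer run: longest run = 3 ✓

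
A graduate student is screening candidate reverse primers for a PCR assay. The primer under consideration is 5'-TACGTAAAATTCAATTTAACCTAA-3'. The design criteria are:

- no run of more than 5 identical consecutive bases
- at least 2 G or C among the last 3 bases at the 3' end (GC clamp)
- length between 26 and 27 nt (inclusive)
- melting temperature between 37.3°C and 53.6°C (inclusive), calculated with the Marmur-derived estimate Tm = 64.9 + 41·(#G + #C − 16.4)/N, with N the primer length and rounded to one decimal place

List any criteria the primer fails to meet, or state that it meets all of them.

Fails: GC clamp, length.

Base counts: A=11, T=8, G=1, C=4 (length 24).
homopolymer run: longest run = 4 ✓
GC clamp: 3' end TAA has 0 G/C, need ≥2 ✗
length: length 24, outside 26–27 ✗
Tm: Tm = 64.9 + 41·(5 − 16.4)/24 = 45.4°C ✓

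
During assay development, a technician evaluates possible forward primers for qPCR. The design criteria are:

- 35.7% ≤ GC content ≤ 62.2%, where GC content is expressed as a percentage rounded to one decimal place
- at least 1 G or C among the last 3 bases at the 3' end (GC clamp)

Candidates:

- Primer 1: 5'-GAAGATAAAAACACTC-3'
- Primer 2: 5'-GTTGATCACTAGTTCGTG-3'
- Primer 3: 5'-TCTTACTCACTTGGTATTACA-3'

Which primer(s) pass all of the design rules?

Primer 1 (16 nt, A=9 T=2 G=2 C=3): GC 5/16 = 31.3%, outside 35.7–62.2% ✗; 3' end CTC has 2 G/C ✓ — fails.
Primer 2 (18 nt, A=3 T=7 G=5 C=3): GC 8/18 = 44.4% ✓; 3' end GTG has 2 G/C ✓ — passes.
Primer 3 (21 nt, A=5 T=9 G=2 C=5): GC 7/21 = 33.3%, outside 35.7–62.2% ✗; 3' end ACA has 1 G/C ✓ — fails.

Primer 2 only.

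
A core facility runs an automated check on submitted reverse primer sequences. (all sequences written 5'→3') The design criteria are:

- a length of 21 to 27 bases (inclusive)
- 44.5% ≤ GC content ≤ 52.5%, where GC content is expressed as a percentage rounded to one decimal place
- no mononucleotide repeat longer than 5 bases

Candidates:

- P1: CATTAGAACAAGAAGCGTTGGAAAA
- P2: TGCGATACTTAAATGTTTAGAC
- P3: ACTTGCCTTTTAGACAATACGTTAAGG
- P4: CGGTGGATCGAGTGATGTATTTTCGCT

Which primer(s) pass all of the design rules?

P1 (25 nt, A=12 T=4 G=6 C=3): length 25 ✓; GC 9/25 = 36.0%, outside 44.5–52.5% ✗; longest run = 4 ✓ — fails.
P2 (22 nt, A=7 T=8 G=4 C=3): length 22 ✓; GC 7/22 = 31.8%, outside 44.5–52.5% ✗; longest run = 3 ✓ — fails.
P3 (27 nt, A=8 T=9 G=5 C=5): length 27 ✓; GC 10/27 = 37.0%, outside 44.5–52.5% ✗; longest run = 4 ✓ — fails.
P4 (27 nt, A=4 T=10 G=9 C=4): length 27 ✓; GC 13/27 = 48.1% ✓; longest run = 4 ✓ — passes.

P4 only.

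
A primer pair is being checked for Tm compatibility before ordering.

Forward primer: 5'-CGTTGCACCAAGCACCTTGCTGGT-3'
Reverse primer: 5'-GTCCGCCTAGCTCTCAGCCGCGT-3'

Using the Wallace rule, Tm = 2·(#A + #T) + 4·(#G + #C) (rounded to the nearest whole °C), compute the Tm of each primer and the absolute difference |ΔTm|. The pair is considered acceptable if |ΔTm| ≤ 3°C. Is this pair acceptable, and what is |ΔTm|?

Forward: A=4 T=6 G=6 C=8 → Tm = 2·10 + 4·14 = 76°C.
Reverse: A=2 T=5 G=6 C=10 → Tm = 2·7 + 4·16 = 78°C.
|ΔTm| = |76 − 78| = 2°C, ≤ 3°C.

|ΔTm| = 2°C; the pair is acceptable.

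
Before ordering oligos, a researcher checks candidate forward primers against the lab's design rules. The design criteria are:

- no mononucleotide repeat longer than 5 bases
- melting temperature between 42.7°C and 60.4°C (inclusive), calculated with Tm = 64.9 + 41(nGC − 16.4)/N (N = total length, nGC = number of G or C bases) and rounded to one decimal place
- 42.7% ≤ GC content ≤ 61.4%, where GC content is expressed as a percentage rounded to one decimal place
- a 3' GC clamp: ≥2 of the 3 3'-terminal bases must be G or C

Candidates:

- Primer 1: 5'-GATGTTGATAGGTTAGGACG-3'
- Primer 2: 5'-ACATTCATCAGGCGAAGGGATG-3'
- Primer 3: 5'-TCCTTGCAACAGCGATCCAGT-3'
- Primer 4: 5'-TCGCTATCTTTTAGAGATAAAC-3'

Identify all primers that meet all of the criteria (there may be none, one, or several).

Primer 1 only.

Primer 1 (20 nt, A=5 T=6 G=8 C=1): longest run = 2 ✓; Tm = 64.9 + 41·(9 − 16.4)/20 = 49.7°C ✓; GC 9/20 = 45.0% ✓; 3' end ACG has 2 G/C ✓ — passes.
Primer 2 (22 nt, A=7 T=4 G=7 C=4): longest run = 3 ✓; Tm = 64.9 + 41·(11 − 16.4)/22 = 54.8°C ✓; GC 11/22 = 50.0% ✓; 3' end ATG has 1 G/C, need ≥2 ✗ — fails.
Primer 3 (21 nt, A=5 T=5 G=4 C=7): longest run = 2 ✓; Tm = 64.9 + 41·(11 − 16.4)/21 = 54.4°C ✓; GC 11/21 = 52.4% ✓; 3' end AGT has 1 G/C, need ≥2 ✗ — fails.
Primer 4 (22 nt, A=7 T=8 G=3 C=4): longest run = 4 ✓; Tm = 64.9 + 41·(7 − 16.4)/22 = 47.4°C ✓; GC 7/22 = 31.8%, outside 42.7–61.4% ✗; 3' end AAC has 1 G/C, need ≥2 ✗ — fails.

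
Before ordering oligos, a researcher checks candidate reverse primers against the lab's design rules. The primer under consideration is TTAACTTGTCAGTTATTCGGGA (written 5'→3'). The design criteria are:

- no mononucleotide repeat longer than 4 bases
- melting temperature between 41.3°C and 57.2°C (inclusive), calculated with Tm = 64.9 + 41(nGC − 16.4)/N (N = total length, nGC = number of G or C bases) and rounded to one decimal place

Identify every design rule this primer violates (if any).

Base counts: A=5, T=9, G=5, C=3 (length 22).
homopolymer run: longest run = 3 ✓
Tm: Tm = 64.9 + 41·(8 − 16.4)/22 = 49.2°C ✓

Meets all criteria.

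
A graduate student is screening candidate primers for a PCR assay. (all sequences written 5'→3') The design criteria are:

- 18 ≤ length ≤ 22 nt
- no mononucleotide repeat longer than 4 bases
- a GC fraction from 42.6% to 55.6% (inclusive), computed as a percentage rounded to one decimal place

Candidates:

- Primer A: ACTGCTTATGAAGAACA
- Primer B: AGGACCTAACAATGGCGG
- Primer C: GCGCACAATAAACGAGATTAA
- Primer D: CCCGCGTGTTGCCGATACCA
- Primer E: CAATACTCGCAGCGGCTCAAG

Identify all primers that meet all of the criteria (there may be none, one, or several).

Primer A (17 nt, A=7 T=4 G=3 C=3): length 17, outside 18–22 ✗; longest run = 2 ✓; GC 6/17 = 35.3%, outside 42.6–55.6% ✗ — fails.
Primer B (18 nt, A=6 T=2 G=6 C=4): length 18 ✓; longest run = 2 ✓; GC 10/18 = 55.6% ✓ — passes.
Primer C (21 nt, A=10 T=3 G=4 C=4): length 21 ✓; longest run = 3 ✓; GC 8/21 = 38.1%, outside 42.6–55.6% ✗ — fails.
Primer D (20 nt, A=3 T=4 G=5 C=8): length 20 ✓; longest run = 3 ✓; GC 13/20 = 65.0%, outside 42.6–55.6% ✗ — fails.
Primer E (21 nt, A=6 T=3 G=5 C=7): length 21 ✓; longest run = 2 ✓; GC 12/21 = 57.1%, outside 42.6–55.6% ✗ — fails.

Primer B only.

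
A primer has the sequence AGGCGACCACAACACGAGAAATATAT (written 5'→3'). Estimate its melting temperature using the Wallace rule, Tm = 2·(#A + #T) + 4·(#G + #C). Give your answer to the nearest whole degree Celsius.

Base counts: A=12, T=3, G=5, C=6 (length 26).
Tm = 2·(12+3) + 4·(5+6) = 2·15 + 4·11 = 30 + 44 = 74°C.

74°C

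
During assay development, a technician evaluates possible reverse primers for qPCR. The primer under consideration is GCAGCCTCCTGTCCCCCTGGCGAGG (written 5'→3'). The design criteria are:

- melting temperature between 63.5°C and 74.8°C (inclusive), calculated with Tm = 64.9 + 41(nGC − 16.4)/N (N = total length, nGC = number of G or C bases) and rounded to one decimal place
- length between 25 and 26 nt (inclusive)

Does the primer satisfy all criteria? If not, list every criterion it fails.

Base counts: A=2, T=4, G=8, C=11 (length 25).
Tm: Tm = 64.9 + 41·(19 − 16.4)/25 = 69.2°C ✓
length: length 25 ✓

Meets all criteria.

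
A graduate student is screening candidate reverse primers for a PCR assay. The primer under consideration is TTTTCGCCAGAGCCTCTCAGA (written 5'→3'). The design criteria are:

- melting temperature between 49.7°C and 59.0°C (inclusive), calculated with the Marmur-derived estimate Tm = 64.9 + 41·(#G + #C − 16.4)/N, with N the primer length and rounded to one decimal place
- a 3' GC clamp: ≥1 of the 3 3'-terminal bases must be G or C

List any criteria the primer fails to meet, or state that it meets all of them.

Base counts: A=4, T=6, G=4, C=7 (length 21).
Tm: Tm = 64.9 + 41·(11 − 16.4)/21 = 54.4°C ✓
GC clamp: 3' end AGA has 1 G/C ✓

Meets all criteria.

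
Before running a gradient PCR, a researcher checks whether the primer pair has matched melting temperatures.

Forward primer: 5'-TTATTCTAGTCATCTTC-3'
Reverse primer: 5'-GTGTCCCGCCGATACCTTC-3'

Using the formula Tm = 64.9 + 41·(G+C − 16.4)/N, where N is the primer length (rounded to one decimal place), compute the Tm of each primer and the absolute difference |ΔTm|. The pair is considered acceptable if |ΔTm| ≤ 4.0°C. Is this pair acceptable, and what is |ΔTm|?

Forward: G+C = 5, N = 17 → Tm = 64.9 + 41·(5 − 16.4)/17 = 37.4°C.
Reverse: G+C = 12, N = 19 → Tm = 64.9 + 41·(12 − 16.4)/19 = 55.4°C.
|ΔTm| = |37.4 − 55.4| = 18.0°C, > 4.0°C.

|ΔTm| = 18.0°C; the pair is not acceptable.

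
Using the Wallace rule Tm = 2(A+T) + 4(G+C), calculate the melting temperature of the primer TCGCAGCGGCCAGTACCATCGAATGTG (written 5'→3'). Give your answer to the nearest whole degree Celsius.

Base counts: A=6, T=5, G=8, C=8 (length 27).
Tm = 2·(6+5) + 4·(8+8) = 2·11 + 4·16 = 22 + 64 = 86°C.

86°C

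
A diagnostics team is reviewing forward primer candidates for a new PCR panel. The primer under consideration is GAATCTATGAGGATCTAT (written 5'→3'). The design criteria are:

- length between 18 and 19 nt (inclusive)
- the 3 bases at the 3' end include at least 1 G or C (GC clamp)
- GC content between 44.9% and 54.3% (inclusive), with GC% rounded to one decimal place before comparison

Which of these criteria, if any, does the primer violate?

Base counts: A=6, T=6, G=4, C=2 (length 18).
length: length 18 ✓
GC clamp: 3' end TAT has 0 G/C, need ≥1 ✗
GC content: GC 6/18 = 33.3%, outside 44.9–54.3% ✗

Fails: GC clamp, GC content.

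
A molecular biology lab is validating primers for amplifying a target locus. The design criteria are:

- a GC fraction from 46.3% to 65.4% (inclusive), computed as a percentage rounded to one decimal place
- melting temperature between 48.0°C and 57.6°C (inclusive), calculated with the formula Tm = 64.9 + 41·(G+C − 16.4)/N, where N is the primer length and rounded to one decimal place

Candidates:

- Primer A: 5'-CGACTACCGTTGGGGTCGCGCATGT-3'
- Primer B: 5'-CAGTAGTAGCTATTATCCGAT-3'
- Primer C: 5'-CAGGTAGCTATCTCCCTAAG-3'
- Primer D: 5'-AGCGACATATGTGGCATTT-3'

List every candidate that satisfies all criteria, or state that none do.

Primer C only.

Primer A (25 nt, A=3 T=6 G=9 C=7): GC 16/25 = 64.0% ✓; Tm = 64.9 + 41·(16 − 16.4)/25 = 64.2°C, outside 48.0–57.6°C ✗ — fails.
Primer B (21 nt, A=6 T=7 G=4 C=4): GC 8/21 = 38.1%, outside 46.3–65.4% ✗; Tm = 64.9 + 41·(8 − 16.4)/21 = 48.5°C ✓ — fails.
Primer C (20 nt, A=5 T=5 G=4 C=6): GC 10/20 = 50.0% ✓; Tm = 64.9 + 41·(10 − 16.4)/20 = 51.8°C ✓ — passes.
Primer D (19 nt, A=5 T=6 G=5 C=3): GC 8/19 = 42.1%, outside 46.3–65.4% ✗; Tm = 64.9 + 41·(8 − 16.4)/19 = 46.8°C, outside 48.0–57.6°C ✗ — fails.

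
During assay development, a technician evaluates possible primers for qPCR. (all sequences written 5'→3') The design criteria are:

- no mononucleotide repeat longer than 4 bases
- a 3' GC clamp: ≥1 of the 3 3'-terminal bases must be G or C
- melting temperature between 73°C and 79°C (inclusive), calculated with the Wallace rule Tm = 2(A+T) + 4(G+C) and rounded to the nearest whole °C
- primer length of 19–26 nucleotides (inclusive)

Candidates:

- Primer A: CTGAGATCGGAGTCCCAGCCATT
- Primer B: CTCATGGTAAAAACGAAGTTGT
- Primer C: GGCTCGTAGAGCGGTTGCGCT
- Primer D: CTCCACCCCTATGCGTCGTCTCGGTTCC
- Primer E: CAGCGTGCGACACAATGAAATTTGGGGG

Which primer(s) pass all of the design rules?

Primer A (23 nt, A=5 T=5 G=6 C=7): longest run = 3 ✓; 3' end ATT has 0 G/C, need ≥1 ✗; Tm = 2·10 + 4·13 = 72°C, outside 73–79°C ✗; length 23 ✓ — fails.
Primer B (22 nt, A=8 T=6 G=5 C=3): longest run = 5, exceeds 4 ✗; 3' end TGT has 1 G/C ✓; Tm = 2·14 + 4·8 = 60°C, outside 73–79°C ✗; length 22 ✓ — fails.
Primer C (21 nt, A=2 T=5 G=9 C=5): longest run = 2 ✓; 3' end GCT has 2 G/C ✓; Tm = 2·7 + 4·14 = 70°C, outside 73–79°C ✗; length 21 ✓ — fails.
Primer D (28 nt, A=2 T=8 G=5 C=13): longest run = 4 ✓; 3' end TCC has 2 G/C ✓; Tm = 2·10 + 4·18 = 92°C, outside 73–79°C ✗; length 28, outside 19–26 ✗ — fails.
Primer E (28 nt, A=8 T=5 G=10 C=5): longest run = 5, exceeds 4 ✗; 3' end GGG has 3 G/C ✓; Tm = 2·13 + 4·15 = 86°C, outside 73–79°C ✗; length 28, outside 19–26 ✗ — fails.

None of the candidates satisfy all criteria.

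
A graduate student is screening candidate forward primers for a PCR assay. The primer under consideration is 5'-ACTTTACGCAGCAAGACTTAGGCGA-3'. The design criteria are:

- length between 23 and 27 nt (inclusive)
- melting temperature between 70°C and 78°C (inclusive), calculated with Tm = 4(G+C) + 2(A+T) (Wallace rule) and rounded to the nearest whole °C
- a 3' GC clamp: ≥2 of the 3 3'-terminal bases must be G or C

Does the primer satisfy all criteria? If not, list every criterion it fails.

Base counts: A=8, T=5, G=6, C=6 (length 25).
length: length 25 ✓
Tm: Tm = 2·13 + 4·12 = 74°C ✓
GC clamp: 3' end CGA has 2 G/C ✓

Meets all criteria.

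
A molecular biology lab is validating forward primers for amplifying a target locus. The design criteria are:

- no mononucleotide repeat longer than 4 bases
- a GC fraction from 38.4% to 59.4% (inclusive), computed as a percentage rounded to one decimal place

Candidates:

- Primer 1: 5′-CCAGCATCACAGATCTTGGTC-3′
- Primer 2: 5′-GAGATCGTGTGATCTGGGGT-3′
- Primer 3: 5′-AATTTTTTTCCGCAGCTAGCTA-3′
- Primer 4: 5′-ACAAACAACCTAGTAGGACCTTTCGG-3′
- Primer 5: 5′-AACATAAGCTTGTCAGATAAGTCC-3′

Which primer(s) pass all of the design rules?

Primer 1 (21 nt, A=5 T=5 G=4 C=7): longest run = 2 ✓; GC 11/21 = 52.4% ✓ — passes.
Primer 2 (20 nt, A=3 T=6 G=9 C=2): longest run = 4 ✓; GC 11/20 = 55.0% ✓ — passes.
Primer 3 (22 nt, A=5 T=9 G=3 C=5): longest run = 7, exceeds 4 ✗; GC 8/22 = 36.4%, outside 38.4–59.4% ✗ — fails.
Primer 4 (26 nt, A=9 T=5 G=5 C=7): longest run = 3 ✓; GC 12/26 = 46.2% ✓ — passes.
Primer 5 (24 nt, A=9 T=6 G=4 C=5): longest run = 2 ✓; GC 9/24 = 37.5%, outside 38.4–59.4% ✗ — fails.

Primer 1, Primer 2 and Primer 4.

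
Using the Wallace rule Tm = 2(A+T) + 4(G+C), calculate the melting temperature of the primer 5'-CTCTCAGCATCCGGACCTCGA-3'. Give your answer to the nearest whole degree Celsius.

68°C

Base counts: A=4, T=4, G=4, C=9 (length 21).
Tm = 2·(4+4) + 4·(4+9) = 2·8 + 4·13 = 16 + 52 = 68°C.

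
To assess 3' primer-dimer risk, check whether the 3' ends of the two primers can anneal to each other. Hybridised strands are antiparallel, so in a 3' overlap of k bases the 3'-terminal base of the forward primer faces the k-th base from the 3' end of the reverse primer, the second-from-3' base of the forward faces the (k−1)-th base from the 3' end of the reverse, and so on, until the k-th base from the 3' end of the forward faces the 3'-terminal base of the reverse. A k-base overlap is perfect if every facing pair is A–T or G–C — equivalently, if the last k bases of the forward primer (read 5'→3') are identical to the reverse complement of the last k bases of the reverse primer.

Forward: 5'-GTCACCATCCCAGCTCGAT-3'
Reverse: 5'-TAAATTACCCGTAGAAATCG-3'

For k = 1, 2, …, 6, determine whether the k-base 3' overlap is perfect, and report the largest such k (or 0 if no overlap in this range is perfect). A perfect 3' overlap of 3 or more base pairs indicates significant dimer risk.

Last 6 bases (5'→3') — forward …CTCGAT, reverse …AAATCG.
Reverse complement of the reverse primer's last 6 bases: CGATTT; its first k bases are the reverse complement of the reverse primer's last k bases, so a perfect k-base overlap needs the forward primer's last k bases to equal them.
Comparing (forward last k vs required): k=1: T vs C ✗; k=2: AT vs CG ✗; k=3: GAT vs CGA ✗; k=4: CGAT vs CGAT ✓; k=5: TCGAT vs CGATT ✗; k=6: CTCGAT vs CGATTT ✗.
Only k = 4 is perfect, so the longest perfect 3' overlap is 4.

Longest perfect overlap: 4 complementary base pairs; significant dimer risk (threshold 3).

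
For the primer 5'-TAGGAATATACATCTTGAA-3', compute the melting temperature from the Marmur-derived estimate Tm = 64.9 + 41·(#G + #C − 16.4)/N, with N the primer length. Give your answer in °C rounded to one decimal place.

40.3°C

Base counts: A=8, T=6, G=3, C=2; G+C = 5, N = 19.
Tm = 64.9 + 41·(5 − 16.4)/19 = 64.9 + -467.40/19 = 40.3°C.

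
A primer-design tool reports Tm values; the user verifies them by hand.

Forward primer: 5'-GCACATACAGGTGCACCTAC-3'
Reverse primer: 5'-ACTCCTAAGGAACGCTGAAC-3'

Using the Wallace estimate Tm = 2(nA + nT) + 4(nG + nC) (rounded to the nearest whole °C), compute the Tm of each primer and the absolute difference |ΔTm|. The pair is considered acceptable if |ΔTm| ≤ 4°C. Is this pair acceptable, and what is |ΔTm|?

Forward: A=6 T=3 G=4 C=7 → Tm = 2·9 + 4·11 = 62°C.
Reverse: A=7 T=3 G=4 C=6 → Tm = 2·10 + 4·10 = 60°C.
|ΔTm| = |62 − 60| = 2°C, ≤ 4°C.

|ΔTm| = 2°C; the pair is acceptable.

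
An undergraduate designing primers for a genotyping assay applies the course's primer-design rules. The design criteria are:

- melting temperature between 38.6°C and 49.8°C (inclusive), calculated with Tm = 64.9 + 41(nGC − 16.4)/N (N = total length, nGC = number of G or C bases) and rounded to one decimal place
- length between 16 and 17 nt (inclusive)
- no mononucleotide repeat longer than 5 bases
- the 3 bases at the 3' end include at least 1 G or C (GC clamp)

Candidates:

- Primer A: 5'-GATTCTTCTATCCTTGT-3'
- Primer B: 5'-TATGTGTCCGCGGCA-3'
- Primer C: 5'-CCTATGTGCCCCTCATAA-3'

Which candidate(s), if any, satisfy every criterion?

Primer A (17 nt, A=2 T=9 G=2 C=4): Tm = 64.9 + 41·(6 − 16.4)/17 = 39.8°C ✓; length 17 ✓; longest run = 2 ✓; 3' end TGT has 1 G/C ✓ — passes.
Primer B (15 nt, A=2 T=4 G=5 C=4): Tm = 64.9 + 41·(9 − 16.4)/15 = 44.7°C ✓; length 15, outside 16–17 ✗; longest run = 2 ✓; 3' end GCA has 2 G/C ✓ — fails.
Primer C (18 nt, A=4 T=5 G=2 C=7): Tm = 64.9 + 41·(9 − 16.4)/18 = 48.0°C ✓; length 18, outside 16–17 ✗; longest run = 4 ✓; 3' end TAA has 0 G/C, need ≥1 ✗ — fails.

Primer A only.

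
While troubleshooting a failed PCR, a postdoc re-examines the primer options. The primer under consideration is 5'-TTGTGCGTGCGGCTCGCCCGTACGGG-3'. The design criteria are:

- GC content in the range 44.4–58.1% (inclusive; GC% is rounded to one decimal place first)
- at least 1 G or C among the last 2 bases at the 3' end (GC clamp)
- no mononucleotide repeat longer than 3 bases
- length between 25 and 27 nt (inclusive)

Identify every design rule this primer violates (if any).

Fails: GC content.

Base counts: A=1, T=6, G=11, C=8 (length 26).
GC content: GC 19/26 = 73.1%, outside 44.4–58.1% ✗
GC clamp: 3' end GG has 2 G/C ✓
homopolymer run: longest run = 3 ✓
length: length 26 ✓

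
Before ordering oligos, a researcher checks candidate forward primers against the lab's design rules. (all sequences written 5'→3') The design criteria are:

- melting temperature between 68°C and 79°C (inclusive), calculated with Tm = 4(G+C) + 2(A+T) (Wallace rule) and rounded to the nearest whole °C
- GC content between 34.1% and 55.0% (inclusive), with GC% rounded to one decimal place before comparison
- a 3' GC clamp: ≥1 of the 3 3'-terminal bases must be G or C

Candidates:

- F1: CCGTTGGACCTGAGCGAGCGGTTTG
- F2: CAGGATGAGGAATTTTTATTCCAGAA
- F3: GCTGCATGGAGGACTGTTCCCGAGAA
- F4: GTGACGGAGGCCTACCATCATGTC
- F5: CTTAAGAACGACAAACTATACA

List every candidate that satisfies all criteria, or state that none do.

F2 only.

F1 (25 nt, A=3 T=6 G=10 C=6): Tm = 2·9 + 4·16 = 82°C, outside 68–79°C ✗; GC 16/25 = 64.0%, outside 34.1–55.0% ✗; 3' end TTG has 1 G/C ✓ — fails.
F2 (26 nt, A=9 T=8 G=6 C=3): Tm = 2·17 + 4·9 = 70°C ✓; GC 9/26 = 34.6% ✓; 3' end GAA has 1 G/C ✓ — passes.
F3 (26 nt, A=6 T=5 G=9 C=6): Tm = 2·11 + 4·15 = 82°C, outside 68–79°C ✗; GC 15/26 = 57.7%, outside 34.1–55.0% ✗; 3' end GAA has 1 G/C ✓ — fails.
F4 (24 nt, A=5 T=5 G=7 C=7): Tm = 2·10 + 4·14 = 76°C ✓; GC 14/24 = 58.3%, outside 34.1–55.0% ✗; 3' end GTC has 2 G/C ✓ — fails.
F5 (22 nt, A=11 T=4 G=2 C=5): Tm = 2·15 + 4·7 = 58°C, outside 68–79°C ✗; GC 7/22 = 31.8%, outside 34.1–55.0% ✗; 3' end ACA has 1 G/C ✓ — fails.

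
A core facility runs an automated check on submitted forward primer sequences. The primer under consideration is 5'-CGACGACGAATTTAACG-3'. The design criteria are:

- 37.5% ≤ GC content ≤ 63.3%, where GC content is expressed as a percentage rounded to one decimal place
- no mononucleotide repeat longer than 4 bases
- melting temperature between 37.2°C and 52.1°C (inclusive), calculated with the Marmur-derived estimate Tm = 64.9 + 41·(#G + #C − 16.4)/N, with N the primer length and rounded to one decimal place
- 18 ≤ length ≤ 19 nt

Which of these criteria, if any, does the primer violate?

Fails: length.

Base counts: A=6, T=3, G=4, C=4 (length 17).
GC content: GC 8/17 = 47.1% ✓
homopolymer run: longest run = 3 ✓
Tm: Tm = 64.9 + 41·(8 − 16.4)/17 = 44.6°C ✓
length: length 17, outside 18–19 ✗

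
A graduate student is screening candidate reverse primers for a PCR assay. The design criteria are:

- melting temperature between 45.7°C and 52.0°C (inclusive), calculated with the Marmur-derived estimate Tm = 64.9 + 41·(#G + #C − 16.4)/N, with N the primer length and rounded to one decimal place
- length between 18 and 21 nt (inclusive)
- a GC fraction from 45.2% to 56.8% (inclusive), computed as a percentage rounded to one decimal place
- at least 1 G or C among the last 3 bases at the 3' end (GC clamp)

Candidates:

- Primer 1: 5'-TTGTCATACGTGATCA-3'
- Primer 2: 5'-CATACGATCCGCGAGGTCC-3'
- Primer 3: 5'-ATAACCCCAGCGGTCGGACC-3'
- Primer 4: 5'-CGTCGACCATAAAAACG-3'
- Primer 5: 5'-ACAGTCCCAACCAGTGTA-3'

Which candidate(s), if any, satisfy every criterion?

Primer 5 only.

Primer 1 (16 nt, A=4 T=6 G=3 C=3): Tm = 64.9 + 41·(6 − 16.4)/16 = 38.3°C, outside 45.7–52.0°C ✗; length 16, outside 18–21 ✗; GC 6/16 = 37.5%, outside 45.2–56.8% ✗; 3' end TCA has 1 G/C ✓ — fails.
Primer 2 (19 nt, A=4 T=3 G=5 C=7): Tm = 64.9 + 41·(12 − 16.4)/19 = 55.4°C, outside 45.7–52.0°C ✗; length 19 ✓; GC 12/19 = 63.2%, outside 45.2–56.8% ✗; 3' end TCC has 2 G/C ✓ — fails.
Primer 3 (20 nt, A=5 T=2 G=5 C=8): Tm = 64.9 + 41·(13 − 16.4)/20 = 57.9°C, outside 45.7–52.0°C ✗; length 20 ✓; GC 13/20 = 65.0%, outside 45.2–56.8% ✗; 3' end ACC has 2 G/C ✓ — fails.
Primer 4 (17 nt, A=7 T=2 G=3 C=5): Tm = 64.9 + 41·(8 − 16.4)/17 = 44.6°C, outside 45.7–52.0°C ✗; length 17, outside 18–21 ✗; GC 8/17 = 47.1% ✓; 3' end ACG has 2 G/C ✓ — fails.
Primer 5 (18 nt, A=6 T=3 G=3 C=6): Tm = 64.9 + 41·(9 − 16.4)/18 = 48.0°C ✓; length 18 ✓; GC 9/18 = 50.0% ✓; 3' end GTA has 1 G/C ✓ — passes.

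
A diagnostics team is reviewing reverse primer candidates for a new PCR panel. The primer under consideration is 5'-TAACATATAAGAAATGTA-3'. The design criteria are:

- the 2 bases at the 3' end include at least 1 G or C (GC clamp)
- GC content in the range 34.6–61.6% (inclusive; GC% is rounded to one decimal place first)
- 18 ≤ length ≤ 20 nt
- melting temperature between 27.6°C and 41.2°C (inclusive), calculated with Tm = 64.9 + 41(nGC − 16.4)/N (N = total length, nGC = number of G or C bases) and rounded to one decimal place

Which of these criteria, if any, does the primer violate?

Fails: GC clamp, GC content.

Base counts: A=10, T=5, G=2, C=1 (length 18).
GC clamp: 3' end TA has 0 G/C, need ≥1 ✗
GC content: GC 3/18 = 16.7%, outside 34.6–61.6% ✗
length: length 18 ✓
Tm: Tm = 64.9 + 41·(3 − 16.4)/18 = 34.4°C ✓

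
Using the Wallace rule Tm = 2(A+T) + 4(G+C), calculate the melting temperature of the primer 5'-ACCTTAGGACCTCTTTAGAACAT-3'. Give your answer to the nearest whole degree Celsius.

64°C

Base counts: A=7, T=7, G=3, C=6 (length 23).
Tm = 2·(7+7) + 4·(3+6) = 2·14 + 4·9 = 28 + 36 = 64°C.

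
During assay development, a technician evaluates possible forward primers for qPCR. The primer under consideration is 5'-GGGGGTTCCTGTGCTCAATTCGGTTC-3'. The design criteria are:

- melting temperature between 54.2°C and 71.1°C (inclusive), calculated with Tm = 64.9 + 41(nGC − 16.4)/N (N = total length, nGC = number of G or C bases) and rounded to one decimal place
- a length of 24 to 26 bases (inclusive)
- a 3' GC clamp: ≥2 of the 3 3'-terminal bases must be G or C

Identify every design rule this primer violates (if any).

Base counts: A=2, T=9, G=9, C=6 (length 26).
Tm: Tm = 64.9 + 41·(15 − 16.4)/26 = 62.7°C ✓
length: length 26 ✓
GC clamp: 3' end TTC has 1 G/C, need ≥2 ✗

Fails: GC clamp.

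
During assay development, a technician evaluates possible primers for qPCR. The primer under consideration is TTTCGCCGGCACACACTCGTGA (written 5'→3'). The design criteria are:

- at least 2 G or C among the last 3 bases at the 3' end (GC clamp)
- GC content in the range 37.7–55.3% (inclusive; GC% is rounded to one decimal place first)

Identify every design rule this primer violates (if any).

Base counts: A=4, T=5, G=5, C=8 (length 22).
GC clamp: 3' end TGA has 1 G/C, need ≥2 ✗
GC content: GC 13/22 = 59.1%, outside 37.7–55.3% ✗

Fails: GC clamp, GC content.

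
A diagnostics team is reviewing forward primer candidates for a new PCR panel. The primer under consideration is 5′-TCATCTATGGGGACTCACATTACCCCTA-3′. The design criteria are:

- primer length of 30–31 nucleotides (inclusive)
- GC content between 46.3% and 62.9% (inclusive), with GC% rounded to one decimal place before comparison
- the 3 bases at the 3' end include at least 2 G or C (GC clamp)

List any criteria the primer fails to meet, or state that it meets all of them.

Base counts: A=7, T=8, G=4, C=9 (length 28).
length: length 28, outside 30–31 ✗
GC content: GC 13/28 = 46.4% ✓
GC clamp: 3' end CTA has 1 G/C, need ≥2 ✗

Fails: length, GC clamp.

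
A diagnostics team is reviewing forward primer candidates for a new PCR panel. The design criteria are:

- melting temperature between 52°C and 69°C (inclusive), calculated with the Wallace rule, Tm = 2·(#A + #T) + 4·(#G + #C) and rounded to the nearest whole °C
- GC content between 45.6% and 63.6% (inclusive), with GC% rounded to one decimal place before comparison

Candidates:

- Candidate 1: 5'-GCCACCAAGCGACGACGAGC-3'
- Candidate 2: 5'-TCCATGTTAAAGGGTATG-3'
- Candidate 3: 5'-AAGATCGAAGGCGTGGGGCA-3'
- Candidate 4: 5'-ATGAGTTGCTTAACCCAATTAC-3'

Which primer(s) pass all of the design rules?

Candidate 1 (20 nt, A=6 T=0 G=6 C=8): Tm = 2·6 + 4·14 = 68°C ✓; GC 14/20 = 70.0%, outside 45.6–63.6% ✗ — fails.
Candidate 2 (18 nt, A=5 T=6 G=5 C=2): Tm = 2·11 + 4·7 = 50°C, outside 52–69°C ✗; GC 7/18 = 38.9%, outside 45.6–63.6% ✗ — fails.
Candidate 3 (20 nt, A=6 T=2 G=9 C=3): Tm = 2·8 + 4·12 = 64°C ✓; GC 12/20 = 60.0% ✓ — passes.
Candidate 4 (22 nt, A=7 T=7 G=3 C=5): Tm = 2·14 + 4·8 = 60°C ✓; GC 8/22 = 36.4%, outside 45.6–63.6% ✗ — fails.

Candidate 3 only.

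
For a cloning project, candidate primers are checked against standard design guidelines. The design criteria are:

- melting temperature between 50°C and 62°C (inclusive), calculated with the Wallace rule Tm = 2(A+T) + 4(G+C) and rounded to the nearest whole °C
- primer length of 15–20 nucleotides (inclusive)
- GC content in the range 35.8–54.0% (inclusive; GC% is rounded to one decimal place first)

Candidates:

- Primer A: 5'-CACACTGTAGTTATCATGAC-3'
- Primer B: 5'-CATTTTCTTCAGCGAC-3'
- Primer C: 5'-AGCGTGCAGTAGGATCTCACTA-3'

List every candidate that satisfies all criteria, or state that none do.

Primer A only.

Primer A (20 nt, A=6 T=6 G=3 C=5): Tm = 2·12 + 4·8 = 56°C ✓; length 20 ✓; GC 8/20 = 40.0% ✓ — passes.
Primer B (16 nt, A=3 T=6 G=2 C=5): Tm = 2·9 + 4·7 = 46°C, outside 50–62°C ✗; length 16 ✓; GC 7/16 = 43.8% ✓ — fails.
Primer C (22 nt, A=6 T=5 G=6 C=5): Tm = 2·11 + 4·11 = 66°C, outside 50–62°C ✗; length 22, outside 15–20 ✗; GC 11/22 = 50.0% ✓ — fails.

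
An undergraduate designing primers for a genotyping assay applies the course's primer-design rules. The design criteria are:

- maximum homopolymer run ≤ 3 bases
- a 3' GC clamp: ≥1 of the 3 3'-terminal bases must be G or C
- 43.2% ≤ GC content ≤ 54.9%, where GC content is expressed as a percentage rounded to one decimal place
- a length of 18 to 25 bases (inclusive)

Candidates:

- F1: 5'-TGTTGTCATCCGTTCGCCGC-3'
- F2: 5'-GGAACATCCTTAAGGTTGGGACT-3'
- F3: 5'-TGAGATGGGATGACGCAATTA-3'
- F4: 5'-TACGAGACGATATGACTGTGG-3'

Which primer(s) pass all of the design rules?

F2 and F4.

F1 (20 nt, A=1 T=7 G=5 C=7): longest run = 2 ✓; 3' end CGC has 3 G/C ✓; GC 12/20 = 60.0%, outside 43.2–54.9% ✗; length 20 ✓ — fails.
F2 (23 nt, A=6 T=6 G=7 C=4): longest run = 3 ✓; 3' end ACT has 1 G/C ✓; GC 11/23 = 47.8% ✓; length 23 ✓ — passes.
F3 (21 nt, A=7 T=5 G=7 C=2): longest run = 3 ✓; 3' end TTA has 0 G/C, need ≥1 ✗; GC 9/21 = 42.9%, outside 43.2–54.9% ✗; length 21 ✓ — fails.
F4 (21 nt, A=6 T=5 G=7 C=3): longest run = 2 ✓; 3' end TGG has 2 G/C ✓; GC 10/21 = 47.6% ✓; length 21 ✓ — passes.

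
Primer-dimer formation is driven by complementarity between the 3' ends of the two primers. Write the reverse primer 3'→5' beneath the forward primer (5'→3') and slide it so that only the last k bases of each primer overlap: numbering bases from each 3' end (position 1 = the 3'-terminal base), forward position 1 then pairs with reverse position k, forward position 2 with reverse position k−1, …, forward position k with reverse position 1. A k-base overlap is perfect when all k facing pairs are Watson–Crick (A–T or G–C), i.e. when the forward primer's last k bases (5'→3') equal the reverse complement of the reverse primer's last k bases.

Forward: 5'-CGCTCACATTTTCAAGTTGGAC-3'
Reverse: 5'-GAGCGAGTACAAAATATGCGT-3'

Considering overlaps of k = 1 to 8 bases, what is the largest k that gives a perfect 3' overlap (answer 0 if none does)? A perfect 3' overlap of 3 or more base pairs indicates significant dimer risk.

Last 8 bases (5'→3') — forward …AGTTGGAC, reverse …ATATGCGT.
Reverse complement of the reverse primer's last 8 bases: ACGCATAT; its first k bases are the reverse complement of the reverse primer's last k bases, so a perfect k-base overlap needs the forward primer's last k bases to equal them.
Comparing (forward last k vs required): k=1: C vs A ✗; k=2: AC vs AC ✓; k=3: GAC vs ACG ✗; k=4: GGAC vs ACGC ✗; k=5: TGGAC vs ACGCA ✗; k=6: TTGGAC vs ACGCAT ✗; k=7: GTTGGAC vs ACGCATA ✗; k=8: AGTTGGAC vs ACGCATAT ✗.
Only k = 2 is perfect, so the longest perfect 3' overlap is 2.

Longest perfect overlap: 2 complementary base pairs; below the dimer-risk threshold (threshold 3).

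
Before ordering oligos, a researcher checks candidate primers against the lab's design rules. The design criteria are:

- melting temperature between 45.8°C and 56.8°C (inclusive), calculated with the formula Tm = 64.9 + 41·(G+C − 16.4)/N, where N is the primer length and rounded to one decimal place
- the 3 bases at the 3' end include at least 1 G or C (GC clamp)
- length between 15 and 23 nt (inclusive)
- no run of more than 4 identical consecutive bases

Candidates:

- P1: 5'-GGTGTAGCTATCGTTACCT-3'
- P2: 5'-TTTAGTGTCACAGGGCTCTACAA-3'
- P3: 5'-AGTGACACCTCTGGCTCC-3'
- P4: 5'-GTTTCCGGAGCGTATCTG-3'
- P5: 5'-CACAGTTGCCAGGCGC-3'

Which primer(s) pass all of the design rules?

P1, P2, P3, P4 and P5.

P1 (19 nt, A=3 T=7 G=5 C=4): Tm = 64.9 + 41·(9 − 16.4)/19 = 48.9°C ✓; 3' end CCT has 2 G/C ✓; length 19 ✓; longest run = 2 ✓ — passes.
P2 (23 nt, A=6 T=7 G=5 C=5): Tm = 64.9 + 41·(10 − 16.4)/23 = 53.5°C ✓; 3' end CAA has 1 G/C ✓; length 23 ✓; longest run = 3 ✓ — passes.
P3 (18 nt, A=3 T=4 G=4 C=7): Tm = 64.9 + 41·(11 − 16.4)/18 = 52.6°C ✓; 3' end TCC has 2 G/C ✓; length 18 ✓; longest run = 2 ✓ — passes.
P4 (18 nt, A=2 T=6 G=6 C=4): Tm = 64.9 + 41·(10 − 16.4)/18 = 50.3°C ✓; 3' end CTG has 2 G/C ✓; length 18 ✓; longest run = 3 ✓ — passes.
P5 (16 nt, A=3 T=2 G=5 C=6): Tm = 64.9 + 41·(11 − 16.4)/16 = 51.1°C ✓; 3' end CGC has 3 G/C ✓; length 16 ✓; longest run = 2 ✓ — passes.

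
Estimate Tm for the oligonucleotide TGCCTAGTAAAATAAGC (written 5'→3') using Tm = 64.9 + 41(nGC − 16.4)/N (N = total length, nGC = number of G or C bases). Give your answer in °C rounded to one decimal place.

39.8°C

Base counts: A=7, T=4, G=3, C=3; G+C = 6, N = 17.
Tm = 64.9 + 41·(6 − 16.4)/17 = 64.9 + -426.40/17 = 39.8°C.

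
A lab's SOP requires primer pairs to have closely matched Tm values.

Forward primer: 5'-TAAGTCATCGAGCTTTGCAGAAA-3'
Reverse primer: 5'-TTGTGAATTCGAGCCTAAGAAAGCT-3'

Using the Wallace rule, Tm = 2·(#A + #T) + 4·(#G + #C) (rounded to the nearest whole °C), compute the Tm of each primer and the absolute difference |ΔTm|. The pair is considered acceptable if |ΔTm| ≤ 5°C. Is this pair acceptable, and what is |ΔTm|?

|ΔTm| = 6°C; the pair is not acceptable.

Forward: A=8 T=6 G=5 C=4 → Tm = 2·14 + 4·9 = 64°C.
Reverse: A=8 T=7 G=6 C=4 → Tm = 2·15 + 4·10 = 70°C.
|ΔTm| = |64 − 70| = 6°C, > 5°C.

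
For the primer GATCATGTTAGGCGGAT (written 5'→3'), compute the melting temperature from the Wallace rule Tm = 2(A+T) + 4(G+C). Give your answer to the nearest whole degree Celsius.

Base counts: A=4, T=5, G=6, C=2 (length 17).
Tm = 2·(4+5) + 4·(6+2) = 2·9 + 4·8 = 18 + 32 = 50°C.

50°C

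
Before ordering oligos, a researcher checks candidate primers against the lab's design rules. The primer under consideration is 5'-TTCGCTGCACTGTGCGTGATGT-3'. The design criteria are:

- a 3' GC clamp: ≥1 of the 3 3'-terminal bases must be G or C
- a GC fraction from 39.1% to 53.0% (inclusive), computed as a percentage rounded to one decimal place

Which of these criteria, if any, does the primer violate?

Fails: GC content.

Base counts: A=2, T=8, G=7, C=5 (length 22).
GC clamp: 3' end TGT has 1 G/C ✓
GC content: GC 12/22 = 54.5%, outside 39.1–53.0% ✗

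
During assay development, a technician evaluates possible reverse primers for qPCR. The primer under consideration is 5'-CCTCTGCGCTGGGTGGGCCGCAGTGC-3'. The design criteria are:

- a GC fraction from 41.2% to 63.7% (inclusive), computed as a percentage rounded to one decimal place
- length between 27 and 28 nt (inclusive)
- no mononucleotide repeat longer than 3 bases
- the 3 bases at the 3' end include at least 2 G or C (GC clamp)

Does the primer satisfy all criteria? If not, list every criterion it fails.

Fails: GC content, length.

Base counts: A=1, T=5, G=11, C=9 (length 26).
GC content: GC 20/26 = 76.9%, outside 41.2–63.7% ✗
length: length 26, outside 27–28 ✗
homopolymer run: longest run = 3 ✓
GC clamp: 3' end TGC has 2 G/C ✓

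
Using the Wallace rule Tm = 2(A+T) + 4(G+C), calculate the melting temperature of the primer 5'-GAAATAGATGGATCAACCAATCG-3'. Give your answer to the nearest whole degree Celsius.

64°C

Base counts: A=10, T=4, G=5, C=4 (length 23).
Tm = 2·(10+4) + 4·(5+4) = 2·14 + 4·9 = 28 + 36 = 64°C.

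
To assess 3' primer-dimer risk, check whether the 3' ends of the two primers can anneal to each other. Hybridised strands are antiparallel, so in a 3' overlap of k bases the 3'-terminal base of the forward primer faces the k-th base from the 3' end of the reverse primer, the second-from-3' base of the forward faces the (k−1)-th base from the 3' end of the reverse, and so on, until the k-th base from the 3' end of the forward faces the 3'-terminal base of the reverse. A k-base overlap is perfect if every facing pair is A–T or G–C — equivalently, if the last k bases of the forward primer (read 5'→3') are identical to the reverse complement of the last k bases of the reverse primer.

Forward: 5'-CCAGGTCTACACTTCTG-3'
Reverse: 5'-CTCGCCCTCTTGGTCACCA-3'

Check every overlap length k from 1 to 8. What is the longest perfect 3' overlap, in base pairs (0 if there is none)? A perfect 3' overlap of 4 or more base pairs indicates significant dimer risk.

Last 8 bases (5'→3') — forward …CACTTCTG, reverse …GGTCACCA.
Reverse complement of the reverse primer's last 8 bases: TGGTGACC; its first k bases are the reverse complement of the reverse primer's last k bases, so a perfect k-base overlap needs the forward primer's last k bases to equal them.
Comparing (forward last k vs required): k=1: G vs T ✗; k=2: TG vs TG ✓; k=3: CTG vs TGG ✗; k=4: TCTG vs TGGT ✗; k=5: TTCTG vs TGGTG ✗; k=6: CTTCTG vs TGGTGA ✗; k=7: ACTTCTG vs TGGTGAC ✗; k=8: CACTTCTG vs TGGTGACC ✗.
Only k = 2 is perfect, so the longest perfect 3' overlap is 2.

Longest perfect overlap: 2 complementary base pairs; below the dimer-risk threshold (threshold 4).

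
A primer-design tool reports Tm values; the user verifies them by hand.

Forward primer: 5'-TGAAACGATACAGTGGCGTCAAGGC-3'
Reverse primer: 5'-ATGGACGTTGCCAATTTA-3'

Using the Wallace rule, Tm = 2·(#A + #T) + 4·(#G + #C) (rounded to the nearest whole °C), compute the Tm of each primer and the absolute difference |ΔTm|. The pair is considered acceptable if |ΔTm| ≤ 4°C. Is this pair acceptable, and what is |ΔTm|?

|ΔTm| = 26°C; the pair is not acceptable.

Forward: A=8 T=4 G=8 C=5 → Tm = 2·12 + 4·13 = 76°C.
Reverse: A=5 T=6 G=4 C=3 → Tm = 2·11 + 4·7 = 50°C.
|ΔTm| = |76 − 50| = 26°C, > 4°C.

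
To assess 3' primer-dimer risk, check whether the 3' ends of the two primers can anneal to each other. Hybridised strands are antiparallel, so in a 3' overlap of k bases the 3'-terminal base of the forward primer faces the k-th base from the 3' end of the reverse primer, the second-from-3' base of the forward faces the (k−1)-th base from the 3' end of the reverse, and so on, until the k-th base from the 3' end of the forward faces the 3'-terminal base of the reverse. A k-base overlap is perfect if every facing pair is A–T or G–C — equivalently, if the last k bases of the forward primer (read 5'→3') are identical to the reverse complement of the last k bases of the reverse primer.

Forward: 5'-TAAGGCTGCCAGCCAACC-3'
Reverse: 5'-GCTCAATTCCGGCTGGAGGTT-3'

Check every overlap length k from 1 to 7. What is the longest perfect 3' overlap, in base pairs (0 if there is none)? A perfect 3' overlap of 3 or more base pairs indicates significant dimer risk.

Longest perfect overlap: 4 complementary base pairs; significant dimer risk (threshold 3).

Last 7 bases (5'→3') — forward …GCCAACC, reverse …GGAGGTT.
Reverse complement of the reverse primer's last 7 bases: AACCTCC; its first k bases are the reverse complement of the reverse primer's last k bases, so a perfect k-base overlap needs the forward primer's last k bases to equal them.
Comparing (forward last k vs required): k=1: C vs A ✗; k=2: CC vs AA ✗; k=3: ACC vs AAC ✗; k=4: AACC vs AACC ✓; k=5: CAACC vs AACCT ✗; k=6: CCAACC vs AACCTC ✗; k=7: GCCAACC vs AACCTCC ✗.
Only k = 4 is perfect, so the longest perfect 3' overlap is 4.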